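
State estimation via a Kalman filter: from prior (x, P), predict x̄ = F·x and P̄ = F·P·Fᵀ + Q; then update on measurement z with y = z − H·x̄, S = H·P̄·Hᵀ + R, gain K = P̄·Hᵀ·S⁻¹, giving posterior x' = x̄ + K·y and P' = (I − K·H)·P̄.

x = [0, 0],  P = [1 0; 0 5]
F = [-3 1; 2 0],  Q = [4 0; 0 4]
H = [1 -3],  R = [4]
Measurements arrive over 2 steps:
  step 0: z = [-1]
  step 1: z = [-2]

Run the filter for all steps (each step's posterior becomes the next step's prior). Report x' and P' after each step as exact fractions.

step 0: x' = [-18/65, 3/13], P' = [522/65 30/13; 30/13 14/13]
step 1: x' = [-906/2657, 5775/10628], P' = [15504/2657 4116/2657; 4116/2657 2195/2657]

step 0: x̄ = F·x = [0, 0]
step 0: P̄ = F·P·Fᵀ + Q = [18 -6; -6 8]
step 0: y = z − H·x̄ = [-1]
step 0: S = H·P̄·Hᵀ + R = [130]
step 0: K = P̄·Hᵀ·S⁻¹ = [18/65; -3/13]
step 0: x' = x̄ + K·y = [-18/65, 3/13]
step 0: P' = (I − K·H)·P̄ = [522/65 30/13; 30/13 14/13]
step 1: x̄ = F·x = [69/65, -36/65]
step 1: P̄ = F·P·Fᵀ + Q = [4128/65 -2832/65; -2832/65 2348/65]
step 1: y = z − H·x̄ = [-307/65]
step 1: S = H·P̄·Hᵀ + R = [42512/65]
step 1: K = P̄·Hᵀ·S⁻¹ = [789/2657; -2469/10628]
step 1: x' = x̄ + K·y = [-906/2657, 5775/10628]
step 1: P' = (I − K·H)·P̄ = [15504/2657 4116/2657; 4116/2657 2195/2657]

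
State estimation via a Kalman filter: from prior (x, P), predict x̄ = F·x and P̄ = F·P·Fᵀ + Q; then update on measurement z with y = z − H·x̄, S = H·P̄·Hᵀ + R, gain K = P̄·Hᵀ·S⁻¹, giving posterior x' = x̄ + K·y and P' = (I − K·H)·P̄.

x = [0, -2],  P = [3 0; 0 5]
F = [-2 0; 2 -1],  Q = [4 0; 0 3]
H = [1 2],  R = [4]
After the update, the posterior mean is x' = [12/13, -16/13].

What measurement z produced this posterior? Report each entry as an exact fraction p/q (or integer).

z = [-2]

x̄ = F·x = [0, 2]
P̄ = F·P·Fᵀ + Q = [16 -12; -12 20]
S = H·P̄·Hᵀ + R = [52]
K = P̄·Hᵀ·S⁻¹ = [-2/13; 7/13]
x' − x̄ = [12/13, -42/13] = K·y
y = (KᵀK)⁻¹·Kᵀ·(x' − x̄) = [-6]
z = y + H·x̄ = [-6] + [4] = [-2]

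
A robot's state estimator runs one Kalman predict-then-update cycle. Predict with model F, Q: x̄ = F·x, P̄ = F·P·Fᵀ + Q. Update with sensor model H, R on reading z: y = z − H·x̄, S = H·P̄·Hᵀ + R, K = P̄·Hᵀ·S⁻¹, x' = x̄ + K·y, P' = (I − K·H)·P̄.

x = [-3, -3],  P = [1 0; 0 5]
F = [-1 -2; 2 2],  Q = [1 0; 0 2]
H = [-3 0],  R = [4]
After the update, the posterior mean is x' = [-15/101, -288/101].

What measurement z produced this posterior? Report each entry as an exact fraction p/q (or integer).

x̄ = F·x = [9, -12]
P̄ = F·P·Fᵀ + Q = [22 -22; -22 26]
S = H·P̄·Hᵀ + R = [202]
K = P̄·Hᵀ·S⁻¹ = [-33/101; 33/101]
x' − x̄ = [-924/101, 924/101] = K·y
y = (KᵀK)⁻¹·Kᵀ·(x' − x̄) = [28]
z = y + H·x̄ = [28] + [-27] = [1]

z = [1]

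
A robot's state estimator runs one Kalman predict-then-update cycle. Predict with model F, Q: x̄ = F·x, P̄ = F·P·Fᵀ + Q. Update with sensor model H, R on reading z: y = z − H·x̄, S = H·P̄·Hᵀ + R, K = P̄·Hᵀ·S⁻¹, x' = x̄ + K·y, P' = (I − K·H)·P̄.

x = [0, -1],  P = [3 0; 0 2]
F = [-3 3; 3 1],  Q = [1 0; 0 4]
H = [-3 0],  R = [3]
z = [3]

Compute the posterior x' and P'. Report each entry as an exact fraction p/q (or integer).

x̄ = F·x = [-3, -1]
P̄ = F·P·Fᵀ + Q = [46 -21; -21 33]
y = z − H·x̄ = [-6]
S = H·P̄·Hᵀ + R = [417]
K = P̄·Hᵀ·S⁻¹ = [-46/139; 21/139]
x' = x̄ + K·y = [-141/139, -265/139]
P' = (I − K·H)·P̄ = [46/139 -21/139; -21/139 3264/139]

x' = [-141/139, -265/139]
P' = [46/139 -21/139; -21/139 3264/139]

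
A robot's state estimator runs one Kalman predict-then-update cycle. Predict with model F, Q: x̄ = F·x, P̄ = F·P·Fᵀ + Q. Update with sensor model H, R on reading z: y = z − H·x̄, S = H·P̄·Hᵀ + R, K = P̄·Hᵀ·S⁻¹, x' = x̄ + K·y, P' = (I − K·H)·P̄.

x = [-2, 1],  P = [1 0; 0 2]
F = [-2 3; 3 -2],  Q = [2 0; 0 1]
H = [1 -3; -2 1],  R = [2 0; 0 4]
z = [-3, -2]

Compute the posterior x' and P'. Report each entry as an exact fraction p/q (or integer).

x' = [313/532, 239/266]
P' = [537/532 99/266; 99/266 45/133]

x̄ = F·x = [7, -8]
P̄ = F·P·Fᵀ + Q = [24 -18; -18 18]
y = z − H·x̄ = [-34, 20]
S = H·P̄·Hᵀ + R = [296 -228; -228 190]
K = P̄·Hᵀ·S⁻¹ = [-3/56 -219/532; -9/28 -27/266]
x' = x̄ + K·y = [313/532, 239/266]
P' = (I − K·H)·P̄ = [537/532 99/266; 99/266 45/133]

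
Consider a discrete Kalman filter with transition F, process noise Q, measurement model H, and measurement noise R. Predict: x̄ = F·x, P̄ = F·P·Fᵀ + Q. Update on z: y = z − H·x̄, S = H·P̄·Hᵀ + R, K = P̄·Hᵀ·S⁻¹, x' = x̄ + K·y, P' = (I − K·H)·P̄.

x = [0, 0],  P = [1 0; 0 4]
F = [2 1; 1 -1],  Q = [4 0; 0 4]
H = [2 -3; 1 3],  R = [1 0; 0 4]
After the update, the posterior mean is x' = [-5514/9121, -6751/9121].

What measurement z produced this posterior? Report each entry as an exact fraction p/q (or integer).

z = [1, -3]

x̄ = F·x = [0, 0]
P̄ = F·P·Fᵀ + Q = [12 -2; -2 9]
S = H·P̄·Hᵀ + R = [154 -63; -63 85]
K = P̄·Hᵀ·S⁻¹ = [2928/9121 402/1303; -1060/9121 271/1303]
x' − x̄ = [-5514/9121, -6751/9121] = K·y
y = (KᵀK)⁻¹·Kᵀ·(x' − x̄) = [1, -3]
z = y + H·x̄ = [1, -3] + [0, 0] = [1, -3]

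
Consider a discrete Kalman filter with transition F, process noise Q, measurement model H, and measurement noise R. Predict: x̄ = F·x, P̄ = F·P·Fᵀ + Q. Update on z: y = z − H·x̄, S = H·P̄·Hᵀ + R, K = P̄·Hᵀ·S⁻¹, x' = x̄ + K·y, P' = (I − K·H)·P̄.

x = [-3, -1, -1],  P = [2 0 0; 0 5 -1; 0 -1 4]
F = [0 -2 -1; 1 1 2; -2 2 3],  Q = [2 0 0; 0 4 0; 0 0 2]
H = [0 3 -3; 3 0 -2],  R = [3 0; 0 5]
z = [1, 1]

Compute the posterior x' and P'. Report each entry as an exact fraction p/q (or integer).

x̄ = F·x = [3, -6, 1]
P̄ = F·P·Fᵀ + Q = [22 -13 -24; -13 23 23; -24 23 54]
y = z − H·x̄ = [22, -6]
S = H·P̄·Hᵀ + R = [282 285; 285 707]
K = P̄·Hᵀ·S⁻¹ = [-3053/39383 7581/39383; 8075/39383 -7990/39383; -4817/39383 -8085/39383]
x' = x̄ + K·y = [5497/39383, -10708/39383, -18081/39383]
P' = (I − K·H)·P̄ = [102941/39383 132406/39383 135459/39383; 132406/39383 226659/39383 218584/39383; 135459/39383 218584/39383 223401/39383]

x' = [5497/39383, -10708/39383, -18081/39383]
P' = [102941/39383 132406/39383 135459/39383; 132406/39383 226659/39383 218584/39383; 135459/39383 218584/39383 223401/39383]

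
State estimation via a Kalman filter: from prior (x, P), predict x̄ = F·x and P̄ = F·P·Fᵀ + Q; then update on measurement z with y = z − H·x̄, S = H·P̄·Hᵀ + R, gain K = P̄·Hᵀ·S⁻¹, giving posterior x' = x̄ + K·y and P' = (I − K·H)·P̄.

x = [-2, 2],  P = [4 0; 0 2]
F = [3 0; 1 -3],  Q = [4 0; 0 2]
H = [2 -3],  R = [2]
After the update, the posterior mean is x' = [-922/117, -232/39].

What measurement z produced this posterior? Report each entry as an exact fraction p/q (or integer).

x̄ = F·x = [-6, -8]
P̄ = F·P·Fᵀ + Q = [40 12; 12 24]
S = H·P̄·Hᵀ + R = [234]
K = P̄·Hᵀ·S⁻¹ = [22/117; -8/39]
x' − x̄ = [-220/117, 80/39] = K·y
y = (KᵀK)⁻¹·Kᵀ·(x' − x̄) = [-10]
z = y + H·x̄ = [-10] + [12] = [2]

z = [2]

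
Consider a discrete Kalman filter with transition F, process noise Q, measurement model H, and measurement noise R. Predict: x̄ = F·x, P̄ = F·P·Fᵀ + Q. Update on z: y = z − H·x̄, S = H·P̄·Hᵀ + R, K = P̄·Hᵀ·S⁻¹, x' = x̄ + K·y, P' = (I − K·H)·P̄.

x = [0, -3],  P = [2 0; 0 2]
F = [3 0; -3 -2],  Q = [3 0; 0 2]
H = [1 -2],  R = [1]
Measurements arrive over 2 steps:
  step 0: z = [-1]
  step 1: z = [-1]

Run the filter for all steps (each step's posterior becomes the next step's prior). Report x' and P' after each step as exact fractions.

step 0: x' = [627/206, 211/103], P' = [1077/206 255/103; 255/103 146/103]
step 1: x' = [-113358/131101, 5103/131101], P' = [334587/131101 149385/131101; 149385/131101 98462/131101]

step 0: x̄ = F·x = [0, 6]
step 0: P̄ = F·P·Fᵀ + Q = [21 -18; -18 28]
step 0: y = z − H·x̄ = [11]
step 0: S = H·P̄·Hᵀ + R = [206]
step 0: K = P̄·Hᵀ·S⁻¹ = [57/206; -37/103]
step 0: x' = x̄ + K·y = [627/206, 211/103]
step 0: P' = (I − K·H)·P̄ = [1077/206 255/103; 255/103 146/103]
step 1: x̄ = F·x = [1881/206, -2725/206]
step 1: P̄ = F·P·Fᵀ + Q = [10311/206 -12753/206; -12753/206 17393/206]
step 1: y = z − H·x̄ = [-7537/206]
step 1: S = H·P̄·Hᵀ + R = [131101/206]
step 1: K = P̄·Hᵀ·S⁻¹ = [35817/131101; -47539/131101]
step 1: x' = x̄ + K·y = [-113358/131101, 5103/131101]
step 1: P' = (I − K·H)·P̄ = [334587/131101 149385/131101; 149385/131101 98462/131101]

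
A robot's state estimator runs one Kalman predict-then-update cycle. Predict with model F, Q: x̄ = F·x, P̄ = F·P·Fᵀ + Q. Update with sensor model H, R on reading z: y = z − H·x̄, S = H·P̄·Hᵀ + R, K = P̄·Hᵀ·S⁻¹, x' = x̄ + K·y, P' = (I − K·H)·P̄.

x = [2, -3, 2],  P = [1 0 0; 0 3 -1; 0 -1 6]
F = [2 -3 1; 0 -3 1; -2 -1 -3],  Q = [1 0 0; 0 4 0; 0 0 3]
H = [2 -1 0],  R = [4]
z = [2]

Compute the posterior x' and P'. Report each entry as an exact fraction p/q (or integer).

x̄ = F·x = [15, 11, -7]
P̄ = F·P·Fᵀ + Q = [44 39 -21; 39 43 -17; -21 -17 58]
y = z − H·x̄ = [-17]
S = H·P̄·Hᵀ + R = [67]
K = P̄·Hᵀ·S⁻¹ = [49/67; 35/67; -25/67]
x' = x̄ + K·y = [172/67, 142/67, -44/67]
P' = (I − K·H)·P̄ = [547/67 898/67 -182/67; 898/67 1656/67 -264/67; -182/67 -264/67 3261/67]

x' = [172/67, 142/67, -44/67]
P' = [547/67 898/67 -182/67; 898/67 1656/67 -264/67; -182/67 -264/67 3261/67]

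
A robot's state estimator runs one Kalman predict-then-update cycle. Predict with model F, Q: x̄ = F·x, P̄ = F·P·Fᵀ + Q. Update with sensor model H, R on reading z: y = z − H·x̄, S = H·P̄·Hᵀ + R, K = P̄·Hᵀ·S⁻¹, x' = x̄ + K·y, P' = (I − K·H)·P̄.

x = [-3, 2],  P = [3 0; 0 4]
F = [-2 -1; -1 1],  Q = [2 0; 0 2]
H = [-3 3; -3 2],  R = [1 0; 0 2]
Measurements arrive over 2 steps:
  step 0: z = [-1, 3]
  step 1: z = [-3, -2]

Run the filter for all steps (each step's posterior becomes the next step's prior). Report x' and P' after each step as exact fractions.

step 0: x' = [-680/503, -1423/1006], P' = [878/503 949/503; 949/503 1071/503]
step 1: x' = [171291/233287, -176675/933148], P' = [224798/233287 234732/233287; 234732/233287 530855/466574]

step 0: x̄ = F·x = [4, 5]
step 0: P̄ = F·P·Fᵀ + Q = [18 2; 2 9]
step 0: y = z − H·x̄ = [-4, 5]
step 0: S = H·P̄·Hᵀ + R = [208 186; 186 176]
step 0: K = P̄·Hᵀ·S⁻¹ = [213/503 -368/503; 366/503 -705/1006]
step 0: x' = x̄ + K·y = [-680/503, -1423/1006]
step 0: P' = (I − K·H)·P̄ = [878/503 949/503; 949/503 1071/503]
step 1: x̄ = F·x = [4143/1006, -63/1006]
step 1: P̄ = F·P·Fᵀ + Q = [9385/503 -264/503; -264/503 1057/503]
step 1: y = z − H·x̄ = [4800/503, 10543/1006]
step 1: S = H·P̄·Hᵀ + R = [99233/503 94767/503; 94767/503 92867/503]
step 1: K = P̄·Hᵀ·S⁻¹ = [29802/233287 -102465/233287; 184173/466574 -173341/466574]
step 1: x' = x̄ + K·y = [171291/233287, -176675/933148]
step 1: P' = (I − K·H)·P̄ = [224798/233287 234732/233287; 234732/233287 530855/466574]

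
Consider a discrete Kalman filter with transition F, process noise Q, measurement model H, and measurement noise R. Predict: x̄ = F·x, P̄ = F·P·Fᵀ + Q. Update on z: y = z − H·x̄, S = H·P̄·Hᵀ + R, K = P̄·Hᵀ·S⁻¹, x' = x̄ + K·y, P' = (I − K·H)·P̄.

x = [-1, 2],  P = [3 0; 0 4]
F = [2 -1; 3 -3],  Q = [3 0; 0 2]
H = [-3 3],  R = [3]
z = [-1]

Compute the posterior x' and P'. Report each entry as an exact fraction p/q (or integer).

x̄ = F·x = [-4, -9]
P̄ = F·P·Fᵀ + Q = [19 30; 30 65]
y = z − H·x̄ = [14]
S = H·P̄·Hᵀ + R = [219]
K = P̄·Hᵀ·S⁻¹ = [11/73; 35/73]
x' = x̄ + K·y = [-138/73, -167/73]
P' = (I − K·H)·P̄ = [1024/73 1035/73; 1035/73 1070/73]

x' = [-138/73, -167/73]
P' = [1024/73 1035/73; 1035/73 1070/73]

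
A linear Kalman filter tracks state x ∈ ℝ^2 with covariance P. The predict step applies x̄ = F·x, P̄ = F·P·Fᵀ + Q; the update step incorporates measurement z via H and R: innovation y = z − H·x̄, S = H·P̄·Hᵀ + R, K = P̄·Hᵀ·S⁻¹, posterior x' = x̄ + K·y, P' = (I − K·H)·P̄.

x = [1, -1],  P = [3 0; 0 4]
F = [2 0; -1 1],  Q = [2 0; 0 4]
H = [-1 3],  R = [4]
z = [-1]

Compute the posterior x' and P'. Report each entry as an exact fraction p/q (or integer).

x̄ = F·x = [2, -2]
P̄ = F·P·Fᵀ + Q = [14 -6; -6 11]
y = z − H·x̄ = [7]
S = H·P̄·Hᵀ + R = [153]
K = P̄·Hᵀ·S⁻¹ = [-32/153; 13/51]
x' = x̄ + K·y = [82/153, -11/51]
P' = (I − K·H)·P̄ = [1118/153 110/51; 110/51 18/17]

x' = [82/153, -11/51]
P' = [1118/153 110/51; 110/51 18/17]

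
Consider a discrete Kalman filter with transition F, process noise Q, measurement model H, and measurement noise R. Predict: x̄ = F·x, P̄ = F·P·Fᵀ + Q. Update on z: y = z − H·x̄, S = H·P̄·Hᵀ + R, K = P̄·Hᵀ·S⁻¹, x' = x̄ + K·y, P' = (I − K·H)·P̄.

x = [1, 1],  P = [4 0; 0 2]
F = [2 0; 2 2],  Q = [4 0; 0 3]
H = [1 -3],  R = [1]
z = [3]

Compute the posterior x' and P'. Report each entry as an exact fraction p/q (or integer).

x̄ = F·x = [2, 4]
P̄ = F·P·Fᵀ + Q = [20 16; 16 27]
y = z − H·x̄ = [13]
S = H·P̄·Hᵀ + R = [168]
K = P̄·Hᵀ·S⁻¹ = [-1/6; -65/168]
x' = x̄ + K·y = [-1/6, -173/168]
P' = (I − K·H)·P̄ = [46/3 31/6; 31/6 311/168]

x' = [-1/6, -173/168]
P' = [46/3 31/6; 31/6 311/168]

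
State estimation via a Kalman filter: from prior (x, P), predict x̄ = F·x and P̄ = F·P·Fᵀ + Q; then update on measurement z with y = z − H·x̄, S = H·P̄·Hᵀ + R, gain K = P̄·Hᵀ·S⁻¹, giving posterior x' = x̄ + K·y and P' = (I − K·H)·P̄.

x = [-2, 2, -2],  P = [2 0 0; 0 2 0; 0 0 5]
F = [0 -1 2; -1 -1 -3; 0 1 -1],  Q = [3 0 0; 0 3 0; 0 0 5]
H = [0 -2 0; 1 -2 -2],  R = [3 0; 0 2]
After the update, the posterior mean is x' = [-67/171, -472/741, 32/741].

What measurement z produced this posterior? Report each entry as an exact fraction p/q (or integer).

x̄ = F·x = [-6, 6, 4]
P̄ = F·P·Fᵀ + Q = [25 -28 -12; -28 52 13; -12 13 12]
S = H·P̄·Hᵀ + R = [211 316; 316 547]
K = P̄·Hᵀ·S⁻¹ = [-28/171 49/171; -2320/5187 -158/5187; 1790/5187 -1622/5187]
x' − x̄ = [959/171, -4918/741, -2932/741] = K·y
y = (KᵀK)⁻¹·Kᵀ·(x' − x̄) = [13, 27]
z = y + H·x̄ = [13, 27] + [-12, -26] = [1, 1]

z = [1, 1]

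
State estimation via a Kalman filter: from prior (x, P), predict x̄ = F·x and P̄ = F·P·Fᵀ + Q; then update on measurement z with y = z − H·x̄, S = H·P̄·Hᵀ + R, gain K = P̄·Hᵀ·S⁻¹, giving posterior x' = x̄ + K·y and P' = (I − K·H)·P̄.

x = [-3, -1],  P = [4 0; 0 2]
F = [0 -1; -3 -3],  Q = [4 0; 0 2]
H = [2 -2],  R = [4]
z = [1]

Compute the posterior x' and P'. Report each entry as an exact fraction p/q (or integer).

x' = [1, 37/51]
P' = [6 6; 6 356/51]

x̄ = F·x = [1, 12]
P̄ = F·P·Fᵀ + Q = [6 6; 6 56]
y = z − H·x̄ = [23]
S = H·P̄·Hᵀ + R = [204]
K = P̄·Hᵀ·S⁻¹ = [0; -25/51]
x' = x̄ + K·y = [1, 37/51]
P' = (I − K·H)·P̄ = [6 6; 6 356/51]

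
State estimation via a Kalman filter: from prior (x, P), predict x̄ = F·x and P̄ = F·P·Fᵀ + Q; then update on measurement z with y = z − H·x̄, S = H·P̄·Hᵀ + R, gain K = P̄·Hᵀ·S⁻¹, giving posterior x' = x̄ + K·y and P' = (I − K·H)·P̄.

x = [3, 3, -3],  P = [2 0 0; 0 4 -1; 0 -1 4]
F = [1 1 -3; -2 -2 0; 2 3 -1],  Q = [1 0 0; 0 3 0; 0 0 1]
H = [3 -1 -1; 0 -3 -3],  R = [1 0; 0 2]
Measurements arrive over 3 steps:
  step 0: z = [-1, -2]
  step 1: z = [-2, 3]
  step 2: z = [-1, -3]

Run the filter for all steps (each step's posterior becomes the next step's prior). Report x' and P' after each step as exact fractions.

step 0: x̄ = F·x = [15, -12, 18]
step 0: P̄ = F·P·Fᵀ + Q = [49 -18 38; -18 27 -34; 38 -34 55]
step 0: y = z − H·x̄ = [-40, 16]
step 0: S = H·P̄·Hᵀ + R = [336 -138; -138 128]
step 0: K = P̄·Hᵀ·S⁻¹ = [1994/5991 -439/3994; -1559/11982 95/3994; 535/3994 -1389/3994]
step 0: x' = x̄ + K·y = [-431/5991, -38432/5991, 14134/1997]
step 0: P' = (I − K·H)·P̄ = [811/5991 -583/11982 487/3994; -583/11982 122128/5991 -40741/1997; 487/3994 -40741/1997 41204/1997]
step 1: x̄ = F·x = [-166069/5991, 77726/5991, -158560/5991]
step 1: P̄ = F·P·Fᵀ + Q = [1969810/5991 -973667/5991 1954501/5991; -973667/5991 507397/5991 -976082/5991; 1954501/5991 -976082/5991 1958917/5991]
step 1: y = z − H·x̄ = [203/3, -74843/1997]
step 1: S = H·P̄·Hᵀ + R = [6191/3 -1216; -1216 1546444/1997]
step 1: K = P̄·Hᵀ·S⁻¹ = [59635340/178851677 -39585279/357703354; -47317588/178851677 -80387421/715406708; 48531764/178851677 -149839197/715406708]
step 1: x' = x̄ + K·y = [-361231005/357703354, -513017565/715406708, -182654181/715406708]
step 1: P' = (I − K·H)·P̄ = [24276811/178851677 -22613123/357703354 49003309/357703354; -22613123/357703354 1981912889/715406708 -1928321275/715406708; 49003309/357703354 -1928321275/715406708 2028214073/715406708]
step 2: x̄ = F·x = [-171879258/178851677, 1235479575/357703354, -1400661267/357703354]
step 2: P̄ = F·P·Fᵀ + Q = [7984947237/178851677 -3739755806/178851677 7648907642/178851677; -3739755806/178851677 2525122672/178851677 -3872068291/178851677; 7648907642/178851677 -3872068291/178851677 7901112996/178851677]
step 2: y = z − H·x̄ = [254195251/178851677, -784327569/178851677]
step 2: S = H·P̄·Hᵀ + R = [51270564880/178851677 -27136069266/178851677; -27136069266/178851677 24496595128/178851677]
step 2: K = P̄·Hᵀ·S⁻¹ = [4094248176/12309888097 -2715631515/24619776194; -369540402015/1452566795446 -169749652131/1452566795446; 378585758437/1452566795446 -297349091391/1452566795446]
step 2: x' = x̄ + K·y = [-112983645/24619776194, 5236250707887/1452566795446, -3845774575375/1452566795446]
step 2: P' = (I − K·H)·P̄ = [1666486227/12309888097 -1448440493/24619776194 3258861503/24619776194; -1448440493/24619776194 1972635213661/726283397723 -1916051996284/726283397723; 3258861503/24619776194 -1916051996284/726283397723 2015168360081/726283397723]

step 0: x' = [-431/5991, -38432/5991, 14134/1997], P' = [811/5991 -583/11982 487/3994; -583/11982 122128/5991 -40741/1997; 487/3994 -40741/1997 41204/1997]
step 1: x' = [-361231005/357703354, -513017565/715406708, -182654181/715406708], P' = [24276811/178851677 -22613123/357703354 49003309/357703354; -22613123/357703354 1981912889/715406708 -1928321275/715406708; 49003309/357703354 -1928321275/715406708 2028214073/715406708]
step 2: x' = [-112983645/24619776194, 5236250707887/1452566795446, -3845774575375/1452566795446], P' = [1666486227/12309888097 -1448440493/24619776194 3258861503/24619776194; -1448440493/24619776194 1972635213661/726283397723 -1916051996284/726283397723; 3258861503/24619776194 -1916051996284/726283397723 2015168360081/726283397723]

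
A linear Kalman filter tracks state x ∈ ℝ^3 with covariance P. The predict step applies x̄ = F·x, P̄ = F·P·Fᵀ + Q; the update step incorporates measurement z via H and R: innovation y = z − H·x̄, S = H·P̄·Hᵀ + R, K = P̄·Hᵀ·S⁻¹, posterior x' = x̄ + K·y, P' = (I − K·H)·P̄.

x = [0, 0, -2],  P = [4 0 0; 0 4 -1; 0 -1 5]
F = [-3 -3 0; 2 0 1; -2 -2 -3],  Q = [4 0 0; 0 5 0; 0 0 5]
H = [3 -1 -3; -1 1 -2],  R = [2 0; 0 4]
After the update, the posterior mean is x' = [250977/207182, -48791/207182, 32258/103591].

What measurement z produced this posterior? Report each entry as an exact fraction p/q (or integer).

x̄ = F·x = [0, -2, 6]
P̄ = F·P·Fᵀ + Q = [76 -21 39; -21 26 -29; 39 -29 70]
S = H·P̄·Hᵀ + R = [592 -6; -6 700]
K = P̄·Hᵀ·S⁻¹ = [45675/207182 -25702/103591; -385/207182 15537/103591; -11512/103591 -30880/103591]
x' − x̄ = [250977/207182, 365573/207182, -589288/103591] = K·y
y = (KᵀK)⁻¹·Kᵀ·(x' − x̄) = [19, 12]
z = y + H·x̄ = [19, 12] + [-16, -14] = [3, -2]

z = [3, -2]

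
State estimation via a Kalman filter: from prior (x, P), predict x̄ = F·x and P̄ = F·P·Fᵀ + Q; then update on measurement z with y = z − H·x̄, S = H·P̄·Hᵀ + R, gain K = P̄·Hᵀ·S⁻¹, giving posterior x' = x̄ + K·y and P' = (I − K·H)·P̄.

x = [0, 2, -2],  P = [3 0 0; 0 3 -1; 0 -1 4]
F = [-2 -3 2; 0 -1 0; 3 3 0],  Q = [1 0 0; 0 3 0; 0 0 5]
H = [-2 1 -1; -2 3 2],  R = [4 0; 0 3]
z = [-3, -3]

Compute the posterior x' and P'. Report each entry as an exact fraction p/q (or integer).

x' = [3675/7223, -7138/7223, 3621/7223]
P' = [184601/43338 193699/43338 -118435/43338; 193699/43338 230447/43338 -153587/43338; -118435/43338 -153587/43338 134135/43338]

x̄ = F·x = [-10, -2, 6]
P̄ = F·P·Fᵀ + Q = [68 11 -51; 11 6 -9; -51 -9 59]
y = z − H·x̄ = [-15, -29]
S = H·P̄·Hᵀ + R = [111 195; 195 733]
K = P̄·Hᵀ·S⁻¹ = [-14267/43338 -2775/14446; -841/43338 -359/14446; -12713/43338 4931/14446]
x' = x̄ + K·y = [3675/7223, -7138/7223, 3621/7223]
P' = (I − K·H)·P̄ = [184601/43338 193699/43338 -118435/43338; 193699/43338 230447/43338 -153587/43338; -118435/43338 -153587/43338 134135/43338]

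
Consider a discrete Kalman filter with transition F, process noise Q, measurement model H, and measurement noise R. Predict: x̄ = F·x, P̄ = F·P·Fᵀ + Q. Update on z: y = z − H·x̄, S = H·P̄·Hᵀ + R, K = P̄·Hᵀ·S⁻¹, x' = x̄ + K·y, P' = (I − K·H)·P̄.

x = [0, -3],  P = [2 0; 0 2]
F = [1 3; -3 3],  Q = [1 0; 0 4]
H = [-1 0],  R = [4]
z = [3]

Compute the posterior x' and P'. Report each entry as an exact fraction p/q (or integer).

x̄ = F·x = [-9, -9]
P̄ = F·P·Fᵀ + Q = [21 12; 12 40]
y = z − H·x̄ = [-6]
S = H·P̄·Hᵀ + R = [25]
K = P̄·Hᵀ·S⁻¹ = [-21/25; -12/25]
x' = x̄ + K·y = [-99/25, -153/25]
P' = (I − K·H)·P̄ = [84/25 48/25; 48/25 856/25]

x' = [-99/25, -153/25]
P' = [84/25 48/25; 48/25 856/25]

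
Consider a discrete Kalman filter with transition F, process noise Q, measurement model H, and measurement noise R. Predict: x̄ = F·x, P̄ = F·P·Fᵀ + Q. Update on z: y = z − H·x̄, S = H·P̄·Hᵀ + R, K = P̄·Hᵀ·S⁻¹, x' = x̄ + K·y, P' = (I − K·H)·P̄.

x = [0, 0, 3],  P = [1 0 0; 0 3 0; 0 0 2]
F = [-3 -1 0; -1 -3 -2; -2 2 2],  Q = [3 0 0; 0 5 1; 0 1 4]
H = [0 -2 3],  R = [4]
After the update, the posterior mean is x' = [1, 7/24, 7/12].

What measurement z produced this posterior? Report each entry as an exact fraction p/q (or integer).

z = [1]

x̄ = F·x = [0, -6, 6]
P̄ = F·P·Fᵀ + Q = [15 12 0; 12 41 -23; 0 -23 28]
S = H·P̄·Hᵀ + R = [696]
K = P̄·Hᵀ·S⁻¹ = [-1/29; -151/696; 65/348]
x' − x̄ = [1, 151/24, -65/12] = K·y
y = (KᵀK)⁻¹·Kᵀ·(x' − x̄) = [-29]
z = y + H·x̄ = [-29] + [30] = [1]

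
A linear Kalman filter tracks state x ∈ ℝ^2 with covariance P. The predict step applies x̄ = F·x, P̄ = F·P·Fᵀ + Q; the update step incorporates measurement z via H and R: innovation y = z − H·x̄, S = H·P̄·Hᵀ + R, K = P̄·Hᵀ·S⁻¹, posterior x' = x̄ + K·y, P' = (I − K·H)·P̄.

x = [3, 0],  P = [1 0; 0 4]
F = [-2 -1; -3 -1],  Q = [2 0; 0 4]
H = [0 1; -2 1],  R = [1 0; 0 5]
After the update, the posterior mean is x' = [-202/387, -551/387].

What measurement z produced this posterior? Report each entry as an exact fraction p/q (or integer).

z = [-1, -1]

x̄ = F·x = [-6, -9]
P̄ = F·P·Fᵀ + Q = [10 10; 10 17]
S = H·P̄·Hᵀ + R = [18 -3; -3 22]
K = P̄·Hᵀ·S⁻¹ = [190/387 -50/129; 365/387 -1/129]
x' − x̄ = [2120/387, 2932/387] = K·y
y = (KᵀK)⁻¹·Kᵀ·(x' − x̄) = [8, -4]
z = y + H·x̄ = [8, -4] + [-9, 3] = [-1, -1]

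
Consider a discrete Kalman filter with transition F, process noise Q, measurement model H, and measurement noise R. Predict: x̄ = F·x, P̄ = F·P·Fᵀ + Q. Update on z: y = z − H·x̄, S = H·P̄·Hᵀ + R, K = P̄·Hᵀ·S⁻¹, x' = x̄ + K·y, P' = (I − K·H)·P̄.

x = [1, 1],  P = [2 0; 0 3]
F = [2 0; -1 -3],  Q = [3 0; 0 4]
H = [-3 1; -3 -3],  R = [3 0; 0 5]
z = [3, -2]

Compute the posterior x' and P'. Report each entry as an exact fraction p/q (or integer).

x̄ = F·x = [2, -4]
P̄ = F·P·Fᵀ + Q = [11 -4; -4 33]
y = z − H·x̄ = [13, -8]
S = H·P̄·Hᵀ + R = [159 -24; -24 329]
K = P̄·Hᵀ·S⁻¹ = [-12677/51735 -1409/17245; 4239/17245 -4251/17245]
x' = x̄ + K·y = [-5503/10347, 4027/3449]
P' = (I − K·H)·P̄ = [11269/51735 -1408/17245; -1408/17245 8493/17245]

x' = [-5503/10347, 4027/3449]
P' = [11269/51735 -1408/17245; -1408/17245 8493/17245]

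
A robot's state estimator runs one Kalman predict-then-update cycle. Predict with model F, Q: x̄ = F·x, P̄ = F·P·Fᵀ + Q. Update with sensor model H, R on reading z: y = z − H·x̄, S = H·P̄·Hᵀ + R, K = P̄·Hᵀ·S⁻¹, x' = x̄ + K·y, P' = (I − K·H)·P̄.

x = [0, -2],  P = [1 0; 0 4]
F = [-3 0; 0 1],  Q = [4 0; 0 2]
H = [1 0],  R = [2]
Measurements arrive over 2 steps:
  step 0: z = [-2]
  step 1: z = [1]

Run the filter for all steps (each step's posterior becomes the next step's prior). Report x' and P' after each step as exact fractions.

step 0: x̄ = F·x = [0, -2]
step 0: P̄ = F·P·Fᵀ + Q = [13 0; 0 6]
step 0: y = z − H·x̄ = [-2]
step 0: S = H·P̄·Hᵀ + R = [15]
step 0: K = P̄·Hᵀ·S⁻¹ = [13/15; 0]
step 0: x' = x̄ + K·y = [-26/15, -2]
step 0: P' = (I − K·H)·P̄ = [26/15 0; 0 6]
step 1: x̄ = F·x = [26/5, -2]
step 1: P̄ = F·P·Fᵀ + Q = [98/5 0; 0 8]
step 1: y = z − H·x̄ = [-21/5]
step 1: S = H·P̄·Hᵀ + R = [108/5]
step 1: K = P̄·Hᵀ·S⁻¹ = [49/54; 0]
step 1: x' = x̄ + K·y = [25/18, -2]
step 1: P' = (I − K·H)·P̄ = [49/27 0; 0 8]

step 0: x' = [-26/15, -2], P' = [26/15 0; 0 6]
step 1: x' = [25/18, -2], P' = [49/27 0; 0 8]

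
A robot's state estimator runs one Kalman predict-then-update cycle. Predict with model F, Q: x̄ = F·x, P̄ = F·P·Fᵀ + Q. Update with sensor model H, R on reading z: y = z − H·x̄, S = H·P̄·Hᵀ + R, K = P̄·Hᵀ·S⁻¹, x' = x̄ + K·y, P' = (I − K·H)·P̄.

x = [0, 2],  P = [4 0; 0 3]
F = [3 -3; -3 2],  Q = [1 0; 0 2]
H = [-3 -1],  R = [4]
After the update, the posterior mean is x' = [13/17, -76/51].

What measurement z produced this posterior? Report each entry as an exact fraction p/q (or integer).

x̄ = F·x = [-6, 4]
P̄ = F·P·Fᵀ + Q = [64 -54; -54 50]
S = H·P̄·Hᵀ + R = [306]
K = P̄·Hᵀ·S⁻¹ = [-23/51; 56/153]
x' − x̄ = [115/17, -280/51] = K·y
y = (KᵀK)⁻¹·Kᵀ·(x' − x̄) = [-15]
z = y + H·x̄ = [-15] + [14] = [-1]

z = [-1]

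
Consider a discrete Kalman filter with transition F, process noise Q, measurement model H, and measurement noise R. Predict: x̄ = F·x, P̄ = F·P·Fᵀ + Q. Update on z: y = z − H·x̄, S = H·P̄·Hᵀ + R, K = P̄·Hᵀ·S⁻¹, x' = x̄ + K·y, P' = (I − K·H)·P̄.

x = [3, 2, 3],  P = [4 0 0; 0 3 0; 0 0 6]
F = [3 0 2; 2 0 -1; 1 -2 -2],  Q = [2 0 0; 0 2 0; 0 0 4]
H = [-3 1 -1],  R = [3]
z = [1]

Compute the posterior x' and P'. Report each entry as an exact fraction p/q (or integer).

x̄ = F·x = [15, 3, -7]
P̄ = F·P·Fᵀ + Q = [62 12 -12; 12 24 20; -12 20 44]
y = z − H·x̄ = [36]
S = H·P̄·Hᵀ + R = [445]
K = P̄·Hᵀ·S⁻¹ = [-162/445; -32/445; 12/445]
x' = x̄ + K·y = [843/445, 183/445, -2683/445]
P' = (I − K·H)·P̄ = [1346/445 156/445 -3396/445; 156/445 9656/445 9284/445; -3396/445 9284/445 19436/445]

x' = [843/445, 183/445, -2683/445]
P' = [1346/445 156/445 -3396/445; 156/445 9656/445 9284/445; -3396/445 9284/445 19436/445]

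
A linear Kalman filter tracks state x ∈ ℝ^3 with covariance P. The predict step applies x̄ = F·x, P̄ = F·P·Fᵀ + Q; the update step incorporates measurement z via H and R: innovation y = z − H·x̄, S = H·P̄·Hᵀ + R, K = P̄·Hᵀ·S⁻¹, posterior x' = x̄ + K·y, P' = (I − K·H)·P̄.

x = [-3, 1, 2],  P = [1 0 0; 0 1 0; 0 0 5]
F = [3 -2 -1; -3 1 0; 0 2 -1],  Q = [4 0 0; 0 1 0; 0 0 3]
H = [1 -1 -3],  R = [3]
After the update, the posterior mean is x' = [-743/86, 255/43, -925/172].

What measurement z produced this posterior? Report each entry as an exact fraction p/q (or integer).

z = [2]

x̄ = F·x = [-13, 10, 0]
P̄ = F·P·Fᵀ + Q = [22 -11 1; -11 11 2; 1 2 12]
S = H·P̄·Hᵀ + R = [172]
K = P̄·Hᵀ·S⁻¹ = [15/86; -7/43; -37/172]
x' − x̄ = [375/86, -175/43, -925/172] = K·y
y = (KᵀK)⁻¹·Kᵀ·(x' − x̄) = [25]
z = y + H·x̄ = [25] + [-23] = [2]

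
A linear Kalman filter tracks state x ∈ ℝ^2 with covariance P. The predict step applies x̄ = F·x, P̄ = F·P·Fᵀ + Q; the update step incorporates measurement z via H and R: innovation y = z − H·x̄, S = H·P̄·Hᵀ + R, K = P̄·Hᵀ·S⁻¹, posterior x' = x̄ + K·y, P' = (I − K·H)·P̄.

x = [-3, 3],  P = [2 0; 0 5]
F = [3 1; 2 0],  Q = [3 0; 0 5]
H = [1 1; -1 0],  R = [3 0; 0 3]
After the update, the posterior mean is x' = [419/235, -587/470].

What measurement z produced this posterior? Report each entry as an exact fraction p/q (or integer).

x̄ = F·x = [-6, -6]
P̄ = F·P·Fᵀ + Q = [26 12; 12 13]
S = H·P̄·Hᵀ + R = [66 -38; -38 29]
K = P̄·Hᵀ·S⁻¹ = [57/235 -136/235; 269/470 79/235]
x' − x̄ = [1829/235, 2233/470] = K·y
y = (KᵀK)⁻¹·Kᵀ·(x' − x̄) = [13, -8]
z = y + H·x̄ = [13, -8] + [-12, 6] = [1, -2]

z = [1, -2]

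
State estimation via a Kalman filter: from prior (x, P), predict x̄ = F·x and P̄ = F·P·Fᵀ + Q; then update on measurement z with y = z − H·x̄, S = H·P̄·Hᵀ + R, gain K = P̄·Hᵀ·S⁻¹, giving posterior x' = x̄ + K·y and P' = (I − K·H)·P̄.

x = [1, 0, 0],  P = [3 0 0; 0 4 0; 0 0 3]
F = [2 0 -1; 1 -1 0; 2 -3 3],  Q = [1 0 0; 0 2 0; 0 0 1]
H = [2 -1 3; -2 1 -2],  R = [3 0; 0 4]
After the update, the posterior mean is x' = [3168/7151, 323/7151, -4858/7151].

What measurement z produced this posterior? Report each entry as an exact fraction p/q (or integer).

x̄ = F·x = [2, 1, 2]
P̄ = F·P·Fᵀ + Q = [16 6 3; 6 9 18; 3 18 76]
S = H·P̄·Hᵀ + R = [664 -445; -445 309]
K = P̄·Hᵀ·S⁻¹ = [-3425/7151 -5673/7151; 258/7151 -531/7151; 4444/7151 3160/7151]
x' − x̄ = [-11134/7151, -6828/7151, -19160/7151] = K·y
y = (KᵀK)⁻¹·Kᵀ·(x' − x̄) = [-10, 8]
z = y + H·x̄ = [-10, 8] + [9, -7] = [-1, 1]

z = [-1, 1]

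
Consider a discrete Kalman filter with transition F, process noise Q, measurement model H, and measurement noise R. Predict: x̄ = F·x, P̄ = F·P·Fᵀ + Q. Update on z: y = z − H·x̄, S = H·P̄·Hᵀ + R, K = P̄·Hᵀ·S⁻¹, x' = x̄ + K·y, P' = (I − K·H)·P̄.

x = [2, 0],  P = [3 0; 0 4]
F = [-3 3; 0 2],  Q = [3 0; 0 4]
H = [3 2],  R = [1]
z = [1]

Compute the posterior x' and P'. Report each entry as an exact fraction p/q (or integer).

x̄ = F·x = [-6, 0]
P̄ = F·P·Fᵀ + Q = [66 24; 24 20]
y = z − H·x̄ = [19]
S = H·P̄·Hᵀ + R = [963]
K = P̄·Hᵀ·S⁻¹ = [82/321; 112/963]
x' = x̄ + K·y = [-368/321, 2128/963]
P' = (I − K·H)·P̄ = [338/107 -1480/321; -1480/321 6716/963]

x' = [-368/321, 2128/963]
P' = [338/107 -1480/321; -1480/321 6716/963]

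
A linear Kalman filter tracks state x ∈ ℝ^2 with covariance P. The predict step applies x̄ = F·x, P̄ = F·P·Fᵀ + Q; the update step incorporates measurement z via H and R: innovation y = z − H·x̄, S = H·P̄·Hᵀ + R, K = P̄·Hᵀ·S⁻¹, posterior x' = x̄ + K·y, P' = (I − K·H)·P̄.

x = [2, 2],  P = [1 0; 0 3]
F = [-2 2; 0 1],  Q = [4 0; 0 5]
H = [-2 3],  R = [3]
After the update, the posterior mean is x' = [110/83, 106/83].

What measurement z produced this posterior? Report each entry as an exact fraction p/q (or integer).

z = [1]

x̄ = F·x = [0, 2]
P̄ = F·P·Fᵀ + Q = [20 6; 6 8]
S = H·P̄·Hᵀ + R = [83]
K = P̄·Hᵀ·S⁻¹ = [-22/83; 12/83]
x' − x̄ = [110/83, -60/83] = K·y
y = (KᵀK)⁻¹·Kᵀ·(x' − x̄) = [-5]
z = y + H·x̄ = [-5] + [6] = [1]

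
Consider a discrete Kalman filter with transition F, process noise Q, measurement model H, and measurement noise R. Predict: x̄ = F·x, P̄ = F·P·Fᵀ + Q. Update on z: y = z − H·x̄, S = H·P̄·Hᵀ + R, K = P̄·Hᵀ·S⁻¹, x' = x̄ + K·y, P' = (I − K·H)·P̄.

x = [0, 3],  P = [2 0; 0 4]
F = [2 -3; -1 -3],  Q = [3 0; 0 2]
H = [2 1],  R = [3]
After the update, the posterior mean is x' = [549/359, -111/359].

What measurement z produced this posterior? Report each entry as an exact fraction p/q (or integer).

x̄ = F·x = [-9, -9]
P̄ = F·P·Fᵀ + Q = [47 32; 32 40]
S = H·P̄·Hᵀ + R = [359]
K = P̄·Hᵀ·S⁻¹ = [126/359; 104/359]
x' − x̄ = [3780/359, 3120/359] = K·y
y = (KᵀK)⁻¹·Kᵀ·(x' − x̄) = [30]
z = y + H·x̄ = [30] + [-27] = [3]

z = [3]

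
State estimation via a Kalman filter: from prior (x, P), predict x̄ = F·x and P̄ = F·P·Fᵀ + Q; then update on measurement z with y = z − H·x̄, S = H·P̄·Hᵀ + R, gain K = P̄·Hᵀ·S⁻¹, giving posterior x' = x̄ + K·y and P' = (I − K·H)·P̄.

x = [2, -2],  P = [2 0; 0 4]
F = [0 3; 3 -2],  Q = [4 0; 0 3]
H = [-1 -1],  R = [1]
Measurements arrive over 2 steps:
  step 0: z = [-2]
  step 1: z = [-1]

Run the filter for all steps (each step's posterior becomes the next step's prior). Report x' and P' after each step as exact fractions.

step 0: x̄ = F·x = [-6, 10]
step 0: P̄ = F·P·Fᵀ + Q = [40 -24; -24 37]
step 0: y = z − H·x̄ = [2]
step 0: S = H·P̄·Hᵀ + R = [30]
step 0: K = P̄·Hᵀ·S⁻¹ = [-8/15; -13/30]
step 0: x' = x̄ + K·y = [-106/15, 137/15]
step 0: P' = (I − K·H)·P̄ = [472/15 -464/15; -464/15 941/30]
step 1: x̄ = F·x = [137/5, -592/15]
step 1: P̄ = F·P·Fᵀ + Q = [2863/10 -2333/5; -2333/5 11743/15]
step 1: y = z − H·x̄ = [-196/15]
step 1: S = H·P̄·Hᵀ + R = [4109/30]
step 1: K = P̄·Hᵀ·S⁻¹ = [5409/4109; -9488/4109]
step 1: x' = x̄ + K·y = [5987/587, -5456/587]
step 1: P' = (I − K·H)·P̄ = [201164/4109 -206573/4109; -206573/4109 216061/4109]

step 0: x' = [-106/15, 137/15], P' = [472/15 -464/15; -464/15 941/30]
step 1: x' = [5987/587, -5456/587], P' = [201164/4109 -206573/4109; -206573/4109 216061/4109]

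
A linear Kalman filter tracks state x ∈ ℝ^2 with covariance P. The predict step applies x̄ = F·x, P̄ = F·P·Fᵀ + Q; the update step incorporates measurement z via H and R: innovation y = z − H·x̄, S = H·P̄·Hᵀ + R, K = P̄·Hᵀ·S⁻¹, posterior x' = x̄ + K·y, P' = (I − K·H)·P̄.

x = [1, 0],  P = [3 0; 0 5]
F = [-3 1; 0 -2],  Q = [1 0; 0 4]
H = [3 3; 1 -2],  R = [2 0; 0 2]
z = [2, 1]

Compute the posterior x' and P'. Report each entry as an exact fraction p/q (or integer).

x̄ = F·x = [-3, 0]
P̄ = F·P·Fᵀ + Q = [33 -10; -10 24]
y = z − H·x̄ = [11, 4]
S = H·P̄·Hᵀ + R = [335 -15; -15 171]
K = P̄·Hᵀ·S⁻¹ = [2099/9510 1879/5706; 526/4755 -940/2853]
x' = x̄ + K·y = [21257/28530, -1442/14265]
P' = (I − K·H)·P̄ = [4531/14265 -2432/14265; -2432/14265 3484/14265]

x' = [21257/28530, -1442/14265]
P' = [4531/14265 -2432/14265; -2432/14265 3484/14265]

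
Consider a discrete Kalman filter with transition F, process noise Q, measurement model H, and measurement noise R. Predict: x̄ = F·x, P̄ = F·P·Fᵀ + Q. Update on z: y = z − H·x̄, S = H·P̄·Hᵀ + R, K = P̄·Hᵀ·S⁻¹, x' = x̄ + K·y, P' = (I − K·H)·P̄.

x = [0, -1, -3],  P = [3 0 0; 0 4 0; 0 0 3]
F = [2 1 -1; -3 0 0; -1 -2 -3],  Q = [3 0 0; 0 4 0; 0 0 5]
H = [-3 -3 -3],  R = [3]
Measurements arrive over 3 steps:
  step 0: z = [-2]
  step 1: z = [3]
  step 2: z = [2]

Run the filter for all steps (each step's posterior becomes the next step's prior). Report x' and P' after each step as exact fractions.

step 0: x' = [495/229, -814/229, 484/229], P' = [5035/229 -4056/229 -980/229; -4056/229 5647/229 -1569/229; -980/229 -1569/229 2604/229]
step 1: x' = [194971/77458, -162366/38729, 25210/38729], P' = [4808521/77458 -4120293/38729 1722096/38729; -4120293/38729 7479317/38729 -3355425/38729; 1722096/38729 -3355425/38729 1636538/38729]
step 2: x' = [64225993/83962766, -443246575/83962766, 322937779/83962766], P' = [2160021705/83962766 -1761738924/41981383 684618497/41981383; -1761738924/41981383 6679408439/83962766 -3133045839/83962766; 684618497/41981383 -3133045839/83962766 1763117921/83962766]

step 0: x̄ = F·x = [2, 0, 11]
step 0: P̄ = F·P·Fᵀ + Q = [22 -18 -5; -18 31 9; -5 9 51]
step 0: y = z − H·x̄ = [37]
step 0: S = H·P̄·Hᵀ + R = [687]
step 0: K = P̄·Hᵀ·S⁻¹ = [1/229; -22/229; -55/229]
step 0: x' = x̄ + K·y = [495/229, -814/229, 484/229]
step 0: P' = (I − K·H)·P̄ = [5035/229 -4056/229 -980/229; -4056/229 5647/229 -1569/229; -980/229 -1569/229 2604/229]
step 1: x̄ = F·x = [-308/229, -1485/229, -319/229]
step 1: P̄ = F·P·Fᵀ + Q = [19912/229 -20982/229 13197/229; -20982/229 46231/229 -18051/229; 13197/229 -18051/229 11272/229]
step 1: y = z − H·x̄ = [-5649/229]
step 1: S = H·P̄·Hᵀ + R = [232374/229]
step 1: K = P̄·Hᵀ·S⁻¹ = [-12127/77458; -3599/38729; -3209/38729]
step 1: x' = x̄ + K·y = [194971/77458, -162366/38729, 25210/38729]
step 1: P' = (I − K·H)·P̄ = [4808521/77458 -4120293/38729 1722096/38729; -4120293/38729 7479317/38729 -3355425/38729; 1722096/38729 -3355425/38729 1636538/38729]
step 2: x̄ = F·x = [7395/38729, -584913/77458, 303233/77458]
step 2: P̄ = F·P·Fᵀ + Q = [2190378/38729 3101604/38729 488869/38729; 3101604/38729 43586521/77458 -4020225/77458; 488869/38729 -4020225/77458 1660639/77458]
step 2: y = z − H·x̄ = [-322877/38729]
step 2: S = H·P̄·Hᵀ + R = [251888298/38729]
step 2: K = P̄·Hᵀ·S⁻¹ = [-5780851/83962766; -11442376/41981383; 345462/41981383]
step 2: x' = x̄ + K·y = [64225993/83962766, -443246575/83962766, 322937779/83962766]
step 2: P' = (I − K·H)·P̄ = [2160021705/83962766 -1761738924/41981383 684618497/41981383; -1761738924/41981383 6679408439/83962766 -3133045839/83962766; 684618497/41981383 -3133045839/83962766 1763117921/83962766]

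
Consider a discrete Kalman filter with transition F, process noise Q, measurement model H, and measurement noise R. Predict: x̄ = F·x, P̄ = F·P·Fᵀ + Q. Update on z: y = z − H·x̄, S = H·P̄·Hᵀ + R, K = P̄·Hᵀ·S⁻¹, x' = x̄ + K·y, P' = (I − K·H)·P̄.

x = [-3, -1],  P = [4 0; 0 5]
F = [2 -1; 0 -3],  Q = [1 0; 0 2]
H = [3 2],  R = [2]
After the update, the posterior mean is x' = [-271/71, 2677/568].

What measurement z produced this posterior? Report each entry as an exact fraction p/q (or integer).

x̄ = F·x = [-5, 3]
P̄ = F·P·Fᵀ + Q = [22 15; 15 47]
S = H·P̄·Hᵀ + R = [568]
K = P̄·Hᵀ·S⁻¹ = [12/71; 139/568]
x' − x̄ = [84/71, 973/568] = K·y
y = (KᵀK)⁻¹·Kᵀ·(x' − x̄) = [7]
z = y + H·x̄ = [7] + [-9] = [-2]

z = [-2]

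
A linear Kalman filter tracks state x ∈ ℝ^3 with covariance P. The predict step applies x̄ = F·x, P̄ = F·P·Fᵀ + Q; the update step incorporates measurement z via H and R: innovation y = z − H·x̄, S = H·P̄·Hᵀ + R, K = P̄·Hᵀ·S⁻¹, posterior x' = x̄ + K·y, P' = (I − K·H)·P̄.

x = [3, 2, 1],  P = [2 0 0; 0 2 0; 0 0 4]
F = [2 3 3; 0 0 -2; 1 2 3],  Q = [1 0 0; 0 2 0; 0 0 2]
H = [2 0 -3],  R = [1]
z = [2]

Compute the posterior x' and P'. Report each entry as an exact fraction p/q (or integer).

x' = [855/61, -74/61, 530/61]
P' = [2943/61 -744/61 1972/61; -744/61 522/61 -504/61; 1972/61 -504/61 1328/61]

x̄ = F·x = [15, -2, 10]
P̄ = F·P·Fᵀ + Q = [63 -24 52; -24 18 -24; 52 -24 48]
y = z − H·x̄ = [2]
S = H·P̄·Hᵀ + R = [61]
K = P̄·Hᵀ·S⁻¹ = [-30/61; 24/61; -40/61]
x' = x̄ + K·y = [855/61, -74/61, 530/61]
P' = (I − K·H)·P̄ = [2943/61 -744/61 1972/61; -744/61 522/61 -504/61; 1972/61 -504/61 1328/61]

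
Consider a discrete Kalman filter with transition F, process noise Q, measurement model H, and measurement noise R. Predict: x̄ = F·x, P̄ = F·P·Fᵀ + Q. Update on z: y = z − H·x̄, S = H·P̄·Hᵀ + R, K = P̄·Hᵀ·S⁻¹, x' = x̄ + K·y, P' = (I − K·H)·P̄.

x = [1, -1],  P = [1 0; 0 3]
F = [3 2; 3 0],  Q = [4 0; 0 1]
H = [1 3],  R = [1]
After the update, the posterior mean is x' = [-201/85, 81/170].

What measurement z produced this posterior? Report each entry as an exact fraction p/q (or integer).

z = [-1]

x̄ = F·x = [1, 3]
P̄ = F·P·Fᵀ + Q = [25 9; 9 10]
S = H·P̄·Hᵀ + R = [170]
K = P̄·Hᵀ·S⁻¹ = [26/85; 39/170]
x' − x̄ = [-286/85, -429/170] = K·y
y = (KᵀK)⁻¹·Kᵀ·(x' − x̄) = [-11]
z = y + H·x̄ = [-11] + [10] = [-1]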